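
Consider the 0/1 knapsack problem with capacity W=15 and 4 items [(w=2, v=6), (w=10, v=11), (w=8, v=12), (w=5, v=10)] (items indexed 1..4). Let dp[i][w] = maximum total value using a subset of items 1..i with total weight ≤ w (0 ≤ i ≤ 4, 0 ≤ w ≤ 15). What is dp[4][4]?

i\w   0   1   2   3   4   5   6   7   8   9  10  11  12  13  14  15
  0   0   0   0   0   0   0   0   0   0   0   0   0   0   0   0   0
  1   0   0   6   6   6   6   6   6   6   6   6   6   6   6   6   6
  2   0   0   6   6   6   6   6   6   6   6  11  11  17  17  17  17
  3   0   0   6   6   6   6   6   6  12  12  18  18  18  18  18  18
  4   0   0   6   6   6  10  10  16  16  16  18  18  18  22  22  28

6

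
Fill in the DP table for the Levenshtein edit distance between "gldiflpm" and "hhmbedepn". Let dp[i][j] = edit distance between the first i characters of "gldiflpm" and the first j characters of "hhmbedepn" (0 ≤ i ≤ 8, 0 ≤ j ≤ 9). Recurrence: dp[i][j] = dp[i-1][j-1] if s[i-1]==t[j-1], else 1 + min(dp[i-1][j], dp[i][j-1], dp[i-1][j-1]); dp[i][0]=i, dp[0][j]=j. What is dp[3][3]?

   ''  h  h  m  b  e  d  e  p  n
''  0  1  2  3  4  5  6  7  8  9
 g  1  1  2  3  4  5  6  7  8  9
 l  2  2  2  3  4  5  6  7  8  9
 d  3  3  3  3  4  5  5  6  7  8
 i  4  4  4  4  4  5  6  6  7  8
 f  5  5  5  5  5  5  6  7  7  8
 l  6  6  6  6  6  6  6  7  8  8
 p  7  7  7  7  7  7  7  7  7  8
 m  8  8  8  7  8  8  8  8  8  8

3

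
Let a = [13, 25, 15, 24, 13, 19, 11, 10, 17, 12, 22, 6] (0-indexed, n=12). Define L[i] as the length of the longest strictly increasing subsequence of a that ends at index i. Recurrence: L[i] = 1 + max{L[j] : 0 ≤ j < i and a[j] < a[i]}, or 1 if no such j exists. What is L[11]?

   i    0    1    2    3    4    5    6    7    8    9   10   11
a[i]   13   25   15   24   13   19   11   10   17   12   22    6
L[i]    1    2    2    3    1    3    1    1    3    2    4    1

1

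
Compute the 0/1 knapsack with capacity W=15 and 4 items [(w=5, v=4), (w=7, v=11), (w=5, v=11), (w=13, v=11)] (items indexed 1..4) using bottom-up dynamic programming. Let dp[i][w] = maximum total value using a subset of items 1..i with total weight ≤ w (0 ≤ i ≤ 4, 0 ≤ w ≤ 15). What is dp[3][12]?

22

i\w   0   1   2   3   4   5   6   7   8   9  10  11  12  13  14  15
  0   0   0   0   0   0   0   0   0   0   0   0   0   0   0   0   0
  1   0   0   0   0   0   4   4   4   4   4   4   4   4   4   4   4
  2   0   0   0   0   0   4   4  11  11  11  11  11  15  15  15  15
  3   0   0   0   0   0  11  11  11  11  11  15  15  22  22  22  22
  4   0   0   0   0   0  11  11  11  11  11  15  15  22  22  22  22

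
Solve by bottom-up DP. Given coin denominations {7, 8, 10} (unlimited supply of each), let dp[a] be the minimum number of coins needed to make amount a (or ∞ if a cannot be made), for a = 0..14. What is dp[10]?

1

 a  0  1  2  3  4  5  6  7  8  9 10 11 12 13 14
dp  0  -  -  -  -  -  -  1  1  -  1  -  -  -  2
(- denotes ∞ / unreachable)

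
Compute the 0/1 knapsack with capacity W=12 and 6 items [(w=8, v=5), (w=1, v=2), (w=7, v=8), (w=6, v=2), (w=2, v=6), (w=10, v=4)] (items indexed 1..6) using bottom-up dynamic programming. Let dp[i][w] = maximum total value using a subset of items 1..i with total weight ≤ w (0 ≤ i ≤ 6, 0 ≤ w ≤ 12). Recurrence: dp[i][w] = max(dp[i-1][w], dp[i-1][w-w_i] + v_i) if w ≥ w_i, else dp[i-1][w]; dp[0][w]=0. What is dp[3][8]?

i\w   0   1   2   3   4   5   6   7   8   9  10  11  12
  0   0   0   0   0   0   0   0   0   0   0   0   0   0
  1   0   0   0   0   0   0   0   0   5   5   5   5   5
  2   0   2   2   2   2   2   2   2   5   7   7   7   7
  3   0   2   2   2   2   2   2   8  10  10  10  10  10
  4   0   2   2   2   2   2   2   8  10  10  10  10  10
  5   0   2   6   8   8   8   8   8  10  14  16  16  16
  6   0   2   6   8   8   8   8   8  10  14  16  16  16

10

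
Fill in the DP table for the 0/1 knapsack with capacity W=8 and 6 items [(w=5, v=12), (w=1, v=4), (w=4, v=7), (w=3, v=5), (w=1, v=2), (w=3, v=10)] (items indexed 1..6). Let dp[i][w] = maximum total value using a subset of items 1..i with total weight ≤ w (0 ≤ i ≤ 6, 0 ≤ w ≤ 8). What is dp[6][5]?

i\w   0   1   2   3   4   5   6   7   8
  0   0   0   0   0   0   0   0   0   0
  1   0   0   0   0   0  12  12  12  12
  2   0   4   4   4   4  12  16  16  16
  3   0   4   4   4   7  12  16  16  16
  4   0   4   4   5   9  12  16  16  17
  5   0   4   6   6   9  12  16  18  18
  6   0   4   6  10  14  16  16  19  22

16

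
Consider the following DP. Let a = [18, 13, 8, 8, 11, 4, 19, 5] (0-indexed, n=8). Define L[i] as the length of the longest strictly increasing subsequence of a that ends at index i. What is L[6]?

   i    0    1    2    3    4    5    6    7
a[i]   18   13    8    8   11    4   19    5
L[i]    1    1    1    1    2    1    3    2

3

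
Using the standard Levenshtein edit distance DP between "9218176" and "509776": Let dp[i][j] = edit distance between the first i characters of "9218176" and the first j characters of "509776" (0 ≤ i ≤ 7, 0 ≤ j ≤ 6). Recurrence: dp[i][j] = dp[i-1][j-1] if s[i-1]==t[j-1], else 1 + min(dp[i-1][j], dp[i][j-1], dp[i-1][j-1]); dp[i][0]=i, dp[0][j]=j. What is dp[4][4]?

   ''  5  0  9  7  7  6
''  0  1  2  3  4  5  6
 9  1  1  2  2  3  4  5
 2  2  2  2  3  3  4  5
 1  3  3  3  3  4  4  5
 8  4  4  4  4  4  5  5
 1  5  5  5  5  5  5  6
 7  6  6  6  6  5  5  6
 6  7  7  7  7  6  6  5

4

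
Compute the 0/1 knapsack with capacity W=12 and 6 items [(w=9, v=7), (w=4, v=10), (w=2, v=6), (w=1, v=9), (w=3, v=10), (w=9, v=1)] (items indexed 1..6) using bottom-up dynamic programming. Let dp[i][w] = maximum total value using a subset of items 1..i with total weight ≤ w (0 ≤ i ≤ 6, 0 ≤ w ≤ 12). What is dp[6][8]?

i\w   0   1   2   3   4   5   6   7   8   9  10  11  12
  0   0   0   0   0   0   0   0   0   0   0   0   0   0
  1   0   0   0   0   0   0   0   0   0   7   7   7   7
  2   0   0   0   0  10  10  10  10  10  10  10  10  10
  3   0   0   6   6  10  10  16  16  16  16  16  16  16
  4   0   9   9  15  15  19  19  25  25  25  25  25  25
  5   0   9   9  15  19  19  25  25  29  29  35  35  35
  6   0   9   9  15  19  19  25  25  29  29  35  35  35

29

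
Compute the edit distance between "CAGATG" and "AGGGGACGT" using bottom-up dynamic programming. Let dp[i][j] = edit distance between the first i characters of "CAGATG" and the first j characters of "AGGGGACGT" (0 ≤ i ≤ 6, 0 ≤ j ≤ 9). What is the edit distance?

   ''  A  G  G  G  G  A  C  G  T
''  0  1  2  3  4  5  6  7  8  9
 C  1  1  2  3  4  5  6  6  7  8
 A  2  1  2  3  4  5  5  6  7  8
 G  3  2  1  2  3  4  5  6  6  7
 A  4  3  2  2  3  4  4  5  6  7
 T  5  4  3  3  3  4  5  5  6  6
 G  6  5  4  3  3  3  4  5  5  6

6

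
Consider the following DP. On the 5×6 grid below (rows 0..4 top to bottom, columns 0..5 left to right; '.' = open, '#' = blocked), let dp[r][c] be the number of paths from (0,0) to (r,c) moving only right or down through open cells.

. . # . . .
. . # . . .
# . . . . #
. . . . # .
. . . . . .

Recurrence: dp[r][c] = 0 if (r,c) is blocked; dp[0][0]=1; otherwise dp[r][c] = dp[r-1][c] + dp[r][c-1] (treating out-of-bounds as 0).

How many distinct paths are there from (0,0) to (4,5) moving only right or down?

12

r\c   0   1   2   3   4   5
  0   1   1   0   0   0   0
  1   1   2   0   0   0   0
  2   0   2   2   2   2   0
  3   0   2   4   6   0   0
  4   0   2   6  12  12  12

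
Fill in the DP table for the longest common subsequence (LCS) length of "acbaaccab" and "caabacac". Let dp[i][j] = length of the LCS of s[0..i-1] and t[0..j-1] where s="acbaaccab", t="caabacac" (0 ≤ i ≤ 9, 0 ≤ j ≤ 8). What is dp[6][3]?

   ''  c  a  a  b  a  c  a  c
''  0  0  0  0  0  0  0  0  0
 a  0  0  1  1  1  1  1  1  1
 c  0  1  1  1  1  1  2  2  2
 b  0  1  1  1  2  2  2  2  2
 a  0  1  2  2  2  3  3  3  3
 a  0  1  2  3  3  3  3  4  4
 c  0  1  2  3  3  3  4  4  5
 c  0  1  2  3  3  3  4  4  5
 a  0  1  2  3  3  4  4  5  5
 b  0  1  2  3  4  4  4  5  5

3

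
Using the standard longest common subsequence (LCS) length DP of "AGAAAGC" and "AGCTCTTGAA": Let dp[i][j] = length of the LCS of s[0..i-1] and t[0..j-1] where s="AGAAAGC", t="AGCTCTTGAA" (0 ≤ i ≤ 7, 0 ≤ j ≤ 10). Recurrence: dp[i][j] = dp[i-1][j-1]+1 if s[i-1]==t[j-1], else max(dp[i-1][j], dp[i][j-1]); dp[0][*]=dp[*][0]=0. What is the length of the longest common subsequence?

   ''  A  G  C  T  C  T  T  G  A  A
''  0  0  0  0  0  0  0  0  0  0  0
 A  0  1  1  1  1  1  1  1  1  1  1
 G  0  1  2  2  2  2  2  2  2  2  2
 A  0  1  2  2  2  2  2  2  2  3  3
 A  0  1  2  2  2  2  2  2  2  3  4
 A  0  1  2  2  2  2  2  2  2  3  4
 G  0  1  2  2  2  2  2  2  3  3  4
 C  0  1  2  3  3  3  3  3  3  3  4

4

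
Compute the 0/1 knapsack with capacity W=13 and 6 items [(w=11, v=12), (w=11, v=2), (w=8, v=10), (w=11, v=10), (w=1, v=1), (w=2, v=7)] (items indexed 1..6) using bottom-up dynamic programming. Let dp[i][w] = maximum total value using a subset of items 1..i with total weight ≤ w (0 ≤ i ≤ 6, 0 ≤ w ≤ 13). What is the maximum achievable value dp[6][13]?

19

i\w   0   1   2   3   4   5   6   7   8   9  10  11  12  13
  0   0   0   0   0   0   0   0   0   0   0   0   0   0   0
  1   0   0   0   0   0   0   0   0   0   0   0  12  12  12
  2   0   0   0   0   0   0   0   0   0   0   0  12  12  12
  3   0   0   0   0   0   0   0   0  10  10  10  12  12  12
  4   0   0   0   0   0   0   0   0  10  10  10  12  12  12
  5   0   1   1   1   1   1   1   1  10  11  11  12  13  13
  6   0   1   7   8   8   8   8   8  10  11  17  18  18  19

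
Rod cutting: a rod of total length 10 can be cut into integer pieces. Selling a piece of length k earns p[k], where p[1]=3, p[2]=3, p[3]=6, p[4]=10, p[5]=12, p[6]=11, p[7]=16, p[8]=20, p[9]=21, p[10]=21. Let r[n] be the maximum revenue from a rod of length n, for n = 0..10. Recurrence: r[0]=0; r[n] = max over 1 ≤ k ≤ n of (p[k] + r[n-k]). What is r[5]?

15

   n    0    1    2    3    4    5    6    7    8    9   10
r[n]    0    3    6    9   12   15   18   21   24   27   30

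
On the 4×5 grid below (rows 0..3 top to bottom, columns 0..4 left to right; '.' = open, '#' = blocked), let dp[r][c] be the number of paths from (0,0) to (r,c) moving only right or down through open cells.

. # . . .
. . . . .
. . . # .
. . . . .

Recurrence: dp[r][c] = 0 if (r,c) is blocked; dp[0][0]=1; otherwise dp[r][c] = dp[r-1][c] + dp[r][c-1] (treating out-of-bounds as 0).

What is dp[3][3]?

r\c   0   1   2   3   4
  0   1   0   0   0   0
  1   1   1   1   1   1
  2   1   2   3   0   1
  3   1   3   6   6   7

6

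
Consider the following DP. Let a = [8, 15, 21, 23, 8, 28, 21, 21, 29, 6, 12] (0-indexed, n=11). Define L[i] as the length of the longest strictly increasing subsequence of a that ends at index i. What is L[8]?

6

   i    0    1    2    3    4    5    6    7    8    9   10
a[i]    8   15   21   23    8   28   21   21   29    6   12
L[i]    1    2    3    4    1    5    3    3    6    1    2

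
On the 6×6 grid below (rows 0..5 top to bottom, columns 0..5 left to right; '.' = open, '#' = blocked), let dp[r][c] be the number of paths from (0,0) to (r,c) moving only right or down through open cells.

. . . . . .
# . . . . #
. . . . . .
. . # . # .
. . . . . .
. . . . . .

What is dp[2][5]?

r\c   0   1   2   3   4   5
  0   1   1   1   1   1   1
  1   0   1   2   3   4   0
  2   0   1   3   6  10  10
  3   0   1   0   6   0  10
  4   0   1   1   7   7  17
  5   0   1   2   9  16  33

10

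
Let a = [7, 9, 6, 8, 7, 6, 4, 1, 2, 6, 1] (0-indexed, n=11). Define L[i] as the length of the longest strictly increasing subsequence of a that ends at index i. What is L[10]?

1

   i    0    1    2    3    4    5    6    7    8    9   10
a[i]    7    9    6    8    7    6    4    1    2    6    1
L[i]    1    2    1    2    2    1    1    1    2    3    1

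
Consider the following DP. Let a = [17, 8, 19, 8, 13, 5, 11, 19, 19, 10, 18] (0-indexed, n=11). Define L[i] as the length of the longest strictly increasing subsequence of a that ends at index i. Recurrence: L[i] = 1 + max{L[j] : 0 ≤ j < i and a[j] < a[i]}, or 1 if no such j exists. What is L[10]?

   i    0    1    2    3    4    5    6    7    8    9   10
a[i]   17    8   19    8   13    5   11   19   19   10   18
L[i]    1    1    2    1    2    1    2    3    3    2    3

3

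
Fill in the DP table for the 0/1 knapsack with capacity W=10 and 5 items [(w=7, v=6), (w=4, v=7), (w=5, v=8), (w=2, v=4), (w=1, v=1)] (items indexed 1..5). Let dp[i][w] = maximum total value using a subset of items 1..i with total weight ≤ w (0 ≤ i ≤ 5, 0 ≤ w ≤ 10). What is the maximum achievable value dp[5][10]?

i\w   0   1   2   3   4   5   6   7   8   9  10
  0   0   0   0   0   0   0   0   0   0   0   0
  1   0   0   0   0   0   0   0   6   6   6   6
  2   0   0   0   0   7   7   7   7   7   7   7
  3   0   0   0   0   7   8   8   8   8  15  15
  4   0   0   4   4   7   8  11  12  12  15  15
  5   0   1   4   5   7   8  11  12  13  15  16

16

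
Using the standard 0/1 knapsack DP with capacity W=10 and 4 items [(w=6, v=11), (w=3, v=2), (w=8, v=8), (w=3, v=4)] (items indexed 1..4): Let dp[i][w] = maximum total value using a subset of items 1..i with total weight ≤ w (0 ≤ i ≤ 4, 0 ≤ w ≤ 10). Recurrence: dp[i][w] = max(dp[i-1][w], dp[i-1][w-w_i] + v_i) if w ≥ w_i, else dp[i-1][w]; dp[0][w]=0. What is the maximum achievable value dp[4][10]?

i\w   0   1   2   3   4   5   6   7   8   9  10
  0   0   0   0   0   0   0   0   0   0   0   0
  1   0   0   0   0   0   0  11  11  11  11  11
  2   0   0   0   2   2   2  11  11  11  13  13
  3   0   0   0   2   2   2  11  11  11  13  13
  4   0   0   0   4   4   4  11  11  11  15  15

15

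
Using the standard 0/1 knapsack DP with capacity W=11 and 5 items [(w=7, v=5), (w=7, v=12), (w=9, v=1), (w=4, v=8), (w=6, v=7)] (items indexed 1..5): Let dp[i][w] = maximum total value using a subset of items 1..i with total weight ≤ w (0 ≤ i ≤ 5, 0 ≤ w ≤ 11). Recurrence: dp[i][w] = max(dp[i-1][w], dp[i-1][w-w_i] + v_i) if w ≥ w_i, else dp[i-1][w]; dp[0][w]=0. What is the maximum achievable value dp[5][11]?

20

i\w   0   1   2   3   4   5   6   7   8   9  10  11
  0   0   0   0   0   0   0   0   0   0   0   0   0
  1   0   0   0   0   0   0   0   5   5   5   5   5
  2   0   0   0   0   0   0   0  12  12  12  12  12
  3   0   0   0   0   0   0   0  12  12  12  12  12
  4   0   0   0   0   8   8   8  12  12  12  12  20
  5   0   0   0   0   8   8   8  12  12  12  15  20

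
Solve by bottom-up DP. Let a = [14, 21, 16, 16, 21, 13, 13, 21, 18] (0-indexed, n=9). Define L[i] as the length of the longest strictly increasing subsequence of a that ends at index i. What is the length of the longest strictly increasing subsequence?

3

   i    0    1    2    3    4    5    6    7    8
a[i]   14   21   16   16   21   13   13   21   18
L[i]    1    2    2    2    3    1    1    3    3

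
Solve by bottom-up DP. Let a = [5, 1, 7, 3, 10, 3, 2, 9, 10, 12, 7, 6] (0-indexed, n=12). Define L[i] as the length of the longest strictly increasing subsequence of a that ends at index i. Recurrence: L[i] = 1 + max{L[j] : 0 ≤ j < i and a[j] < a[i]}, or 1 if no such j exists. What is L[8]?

   i    0    1    2    3    4    5    6    7    8    9   10   11
a[i]    5    1    7    3   10    3    2    9   10   12    7    6
L[i]    1    1    2    2    3    2    2    3    4    5    3    3

4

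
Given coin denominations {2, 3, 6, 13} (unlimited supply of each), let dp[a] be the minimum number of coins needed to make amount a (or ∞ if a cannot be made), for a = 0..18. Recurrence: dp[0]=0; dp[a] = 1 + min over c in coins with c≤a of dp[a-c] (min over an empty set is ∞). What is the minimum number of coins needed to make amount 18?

 a  0  1  2  3  4  5  6  7  8  9 10 11 12 13 14 15 16 17 18
dp  0  -  1  1  2  2  1  3  2  2  3  3  2  1  3  2  2  3  3
(- denotes ∞ / unreachable)

3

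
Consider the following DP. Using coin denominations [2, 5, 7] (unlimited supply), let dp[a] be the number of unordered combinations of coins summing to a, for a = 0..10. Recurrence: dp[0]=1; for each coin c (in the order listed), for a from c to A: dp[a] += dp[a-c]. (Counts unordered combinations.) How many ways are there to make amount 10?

after  coin     0     1     2     3     4     5     6     7     8     9    10
          2     1     0     1     0     1     0     1     0     1     0     1
          5     1     0     1     0     1     1     1     1     1     1     2
          7     1     0     1     0     1     1     1     2     1     2     2

2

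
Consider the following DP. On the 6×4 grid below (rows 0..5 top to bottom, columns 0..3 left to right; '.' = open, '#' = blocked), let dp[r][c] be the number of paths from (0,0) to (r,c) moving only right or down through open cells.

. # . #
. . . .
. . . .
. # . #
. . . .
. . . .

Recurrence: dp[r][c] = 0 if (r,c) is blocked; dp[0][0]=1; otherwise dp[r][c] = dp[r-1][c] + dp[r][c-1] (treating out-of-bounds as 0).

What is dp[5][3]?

r\c   0   1   2   3
  0   1   0   0   0
  1   1   1   1   1
  2   1   2   3   4
  3   1   0   3   0
  4   1   1   4   4
  5   1   2   6  10

10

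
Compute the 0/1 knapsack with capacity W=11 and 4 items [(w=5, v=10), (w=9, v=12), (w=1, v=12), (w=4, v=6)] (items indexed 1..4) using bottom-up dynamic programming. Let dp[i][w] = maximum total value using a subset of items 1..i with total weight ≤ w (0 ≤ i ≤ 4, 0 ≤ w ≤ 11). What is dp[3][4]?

i\w   0   1   2   3   4   5   6   7   8   9  10  11
  0   0   0   0   0   0   0   0   0   0   0   0   0
  1   0   0   0   0   0  10  10  10  10  10  10  10
  2   0   0   0   0   0  10  10  10  10  12  12  12
  3   0  12  12  12  12  12  22  22  22  22  24  24
  4   0  12  12  12  12  18  22  22  22  22  28  28

12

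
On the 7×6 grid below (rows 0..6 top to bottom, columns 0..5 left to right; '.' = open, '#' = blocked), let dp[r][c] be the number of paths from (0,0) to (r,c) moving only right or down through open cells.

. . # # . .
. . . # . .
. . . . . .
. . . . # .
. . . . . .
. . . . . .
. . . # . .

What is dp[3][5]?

r\c   0   1   2   3   4   5
  0   1   1   0   0   0   0
  1   1   2   2   0   0   0
  2   1   3   5   5   5   5
  3   1   4   9  14   0   5
  4   1   5  14  28  28  33
  5   1   6  20  48  76 109
  6   1   7  27   0  76 185

5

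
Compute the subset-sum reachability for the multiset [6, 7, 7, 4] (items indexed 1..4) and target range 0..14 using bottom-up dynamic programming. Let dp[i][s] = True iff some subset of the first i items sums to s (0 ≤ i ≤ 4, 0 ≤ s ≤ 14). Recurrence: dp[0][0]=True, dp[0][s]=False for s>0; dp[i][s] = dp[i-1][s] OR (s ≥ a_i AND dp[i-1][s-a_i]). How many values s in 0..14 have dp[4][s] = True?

i\s   0   1   2   3   4   5   6   7   8   9  10  11  12  13  14
  0   T   F   F   F   F   F   F   F   F   F   F   F   F   F   F
  1   T   F   F   F   F   F   T   F   F   F   F   F   F   F   F
  2   T   F   F   F   F   F   T   T   F   F   F   F   F   T   F
  3   T   F   F   F   F   F   T   T   F   F   F   F   F   T   T
  4   T   F   F   F   T   F   T   T   F   F   T   T   F   T   T

8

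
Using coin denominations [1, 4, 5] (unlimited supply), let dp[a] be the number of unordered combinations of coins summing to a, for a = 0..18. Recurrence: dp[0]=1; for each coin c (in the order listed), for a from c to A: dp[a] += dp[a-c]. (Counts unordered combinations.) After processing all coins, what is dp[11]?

6

after  coin     0     1     2     3     4     5     6     7     8     9    10    11    12    13    14    15    16    17    18
          1     1     1     1     1     1     1     1     1     1     1     1     1     1     1     1     1     1     1     1
          4     1     1     1     1     2     2     2     2     3     3     3     3     4     4     4     4     5     5     5
          5     1     1     1     1     2     3     3     3     4     5     6     6     7     8     9    10    11    12    13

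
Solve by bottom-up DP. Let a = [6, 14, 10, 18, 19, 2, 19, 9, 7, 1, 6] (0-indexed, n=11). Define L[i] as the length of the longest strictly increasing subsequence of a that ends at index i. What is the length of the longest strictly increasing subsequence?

   i    0    1    2    3    4    5    6    7    8    9   10
a[i]    6   14   10   18   19    2   19    9    7    1    6
L[i]    1    2    2    3    4    1    4    2    2    1    2

4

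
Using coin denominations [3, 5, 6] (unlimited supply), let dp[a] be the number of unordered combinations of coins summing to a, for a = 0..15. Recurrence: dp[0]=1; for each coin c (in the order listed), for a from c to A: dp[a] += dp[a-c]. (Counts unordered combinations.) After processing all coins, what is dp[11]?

after  coin     0     1     2     3     4     5     6     7     8     9    10    11    12    13    14    15
          3     1     0     0     1     0     0     1     0     0     1     0     0     1     0     0     1
          5     1     0     0     1     0     1     1     0     1     1     1     1     1     1     1     2
          6     1     0     0     1     0     1     2     0     1     2     1     2     3     1     2     4

2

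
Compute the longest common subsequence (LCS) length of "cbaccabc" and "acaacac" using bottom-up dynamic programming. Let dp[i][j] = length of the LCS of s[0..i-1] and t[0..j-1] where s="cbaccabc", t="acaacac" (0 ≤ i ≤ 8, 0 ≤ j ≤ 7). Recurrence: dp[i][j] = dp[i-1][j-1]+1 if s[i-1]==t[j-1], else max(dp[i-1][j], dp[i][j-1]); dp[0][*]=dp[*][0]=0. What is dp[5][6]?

3

   ''  a  c  a  a  c  a  c
''  0  0  0  0  0  0  0  0
 c  0  0  1  1  1  1  1  1
 b  0  0  1  1  1  1  1  1
 a  0  1  1  2  2  2  2  2
 c  0  1  2  2  2  3  3  3
 c  0  1  2  2  2  3  3  4
 a  0  1  2  3  3  3  4  4
 b  0  1  2  3  3  3  4  4
 c  0  1  2  3  3  4  4  5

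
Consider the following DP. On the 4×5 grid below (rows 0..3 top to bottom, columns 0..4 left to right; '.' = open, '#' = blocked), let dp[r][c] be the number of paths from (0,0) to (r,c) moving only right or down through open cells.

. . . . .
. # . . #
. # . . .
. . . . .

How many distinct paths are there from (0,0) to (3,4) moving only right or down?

8

r\c   0   1   2   3   4
  0   1   1   1   1   1
  1   1   0   1   2   0
  2   1   0   1   3   3
  3   1   1   2   5   8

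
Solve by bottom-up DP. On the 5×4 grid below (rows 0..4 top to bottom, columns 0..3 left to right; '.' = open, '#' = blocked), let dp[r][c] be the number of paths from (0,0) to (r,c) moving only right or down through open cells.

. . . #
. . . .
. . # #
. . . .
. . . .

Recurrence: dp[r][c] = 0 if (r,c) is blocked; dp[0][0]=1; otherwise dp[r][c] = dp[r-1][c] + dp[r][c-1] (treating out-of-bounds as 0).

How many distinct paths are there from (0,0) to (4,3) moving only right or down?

13

r\c   0   1   2   3
  0   1   1   1   0
  1   1   2   3   3
  2   1   3   0   0
  3   1   4   4   4
  4   1   5   9  13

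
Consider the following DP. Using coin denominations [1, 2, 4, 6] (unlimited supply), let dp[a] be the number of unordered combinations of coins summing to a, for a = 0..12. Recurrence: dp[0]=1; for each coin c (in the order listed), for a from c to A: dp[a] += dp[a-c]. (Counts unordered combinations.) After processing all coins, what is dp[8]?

11

after  coin     0     1     2     3     4     5     6     7     8     9    10    11    12
          1     1     1     1     1     1     1     1     1     1     1     1     1     1
          2     1     1     2     2     3     3     4     4     5     5     6     6     7
          4     1     1     2     2     4     4     6     6     9     9    12    12    16
          6     1     1     2     2     4     4     7     7    11    11    16    16    23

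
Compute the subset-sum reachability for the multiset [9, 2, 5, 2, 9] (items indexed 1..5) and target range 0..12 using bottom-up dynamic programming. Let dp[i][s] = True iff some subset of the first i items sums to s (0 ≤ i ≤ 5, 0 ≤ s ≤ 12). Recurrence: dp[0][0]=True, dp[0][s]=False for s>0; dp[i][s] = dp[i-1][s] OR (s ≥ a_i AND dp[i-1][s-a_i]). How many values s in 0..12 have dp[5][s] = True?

7

i\s   0   1   2   3   4   5   6   7   8   9  10  11  12
  0   T   F   F   F   F   F   F   F   F   F   F   F   F
  1   T   F   F   F   F   F   F   F   F   T   F   F   F
  2   T   F   T   F   F   F   F   F   F   T   F   T   F
  3   T   F   T   F   F   T   F   T   F   T   F   T   F
  4   T   F   T   F   T   T   F   T   F   T   F   T   F
  5   T   F   T   F   T   T   F   T   F   T   F   T   F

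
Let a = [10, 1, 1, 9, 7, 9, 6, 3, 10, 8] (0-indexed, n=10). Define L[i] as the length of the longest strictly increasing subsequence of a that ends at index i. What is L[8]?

4

   i    0    1    2    3    4    5    6    7    8    9
a[i]   10    1    1    9    7    9    6    3   10    8
L[i]    1    1    1    2    2    3    2    2    4    3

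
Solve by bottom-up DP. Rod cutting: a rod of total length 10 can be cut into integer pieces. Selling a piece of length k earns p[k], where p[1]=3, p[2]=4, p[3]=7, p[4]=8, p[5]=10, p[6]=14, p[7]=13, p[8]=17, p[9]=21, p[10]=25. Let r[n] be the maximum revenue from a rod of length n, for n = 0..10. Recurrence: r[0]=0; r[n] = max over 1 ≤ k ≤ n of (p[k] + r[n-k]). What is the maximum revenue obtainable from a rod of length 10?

   n    0    1    2    3    4    5    6    7    8    9   10
r[n]    0    3    6    9   12   15   18   21   24   27   30

30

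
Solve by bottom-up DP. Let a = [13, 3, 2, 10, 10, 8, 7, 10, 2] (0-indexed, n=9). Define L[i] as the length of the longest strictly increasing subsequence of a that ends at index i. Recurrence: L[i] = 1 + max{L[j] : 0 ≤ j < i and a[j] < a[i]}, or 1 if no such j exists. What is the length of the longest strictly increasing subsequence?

   i    0    1    2    3    4    5    6    7    8
a[i]   13    3    2   10   10    8    7   10    2
L[i]    1    1    1    2    2    2    2    3    1

3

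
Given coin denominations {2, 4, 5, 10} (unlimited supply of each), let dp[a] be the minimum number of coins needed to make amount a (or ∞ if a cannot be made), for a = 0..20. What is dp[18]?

 a  0  1  2  3  4  5  6  7  8  9 10 11 12 13 14 15 16 17 18 19 20
dp  0  -  1  -  1  1  2  2  2  2  1  3  2  3  2  2  3  3  3  3  2
(- denotes ∞ / unreachable)

3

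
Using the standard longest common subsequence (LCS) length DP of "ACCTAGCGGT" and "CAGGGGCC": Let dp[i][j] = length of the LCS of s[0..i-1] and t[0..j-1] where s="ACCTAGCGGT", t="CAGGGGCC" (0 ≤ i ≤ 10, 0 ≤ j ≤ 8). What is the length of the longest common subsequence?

5

   ''  C  A  G  G  G  G  C  C
''  0  0  0  0  0  0  0  0  0
 A  0  0  1  1  1  1  1  1  1
 C  0  1  1  1  1  1  1  2  2
 C  0  1  1  1  1  1  1  2  3
 T  0  1  1  1  1  1  1  2  3
 A  0  1  2  2  2  2  2  2  3
 G  0  1  2  3  3  3  3  3  3
 C  0  1  2  3  3  3  3  4  4
 G  0  1  2  3  4  4  4  4  4
 G  0  1  2  3  4  5  5  5  5
 T  0  1  2  3  4  5  5  5  5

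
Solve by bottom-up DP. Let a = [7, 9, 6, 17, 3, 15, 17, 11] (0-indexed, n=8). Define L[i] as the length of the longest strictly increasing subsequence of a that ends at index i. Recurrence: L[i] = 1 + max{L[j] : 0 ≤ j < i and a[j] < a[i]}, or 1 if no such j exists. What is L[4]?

   i    0    1    2    3    4    5    6    7
a[i]    7    9    6   17    3   15   17   11
L[i]    1    2    1    3    1    3    4    3

1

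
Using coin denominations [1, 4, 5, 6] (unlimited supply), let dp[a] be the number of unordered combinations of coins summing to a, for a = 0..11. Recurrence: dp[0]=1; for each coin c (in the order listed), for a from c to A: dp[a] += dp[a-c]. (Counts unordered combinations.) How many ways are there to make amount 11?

9

after  coin     0     1     2     3     4     5     6     7     8     9    10    11
          1     1     1     1     1     1     1     1     1     1     1     1     1
          4     1     1     1     1     2     2     2     2     3     3     3     3
          5     1     1     1     1     2     3     3     3     4     5     6     6
          6     1     1     1     1     2     3     4     4     5     6     8     9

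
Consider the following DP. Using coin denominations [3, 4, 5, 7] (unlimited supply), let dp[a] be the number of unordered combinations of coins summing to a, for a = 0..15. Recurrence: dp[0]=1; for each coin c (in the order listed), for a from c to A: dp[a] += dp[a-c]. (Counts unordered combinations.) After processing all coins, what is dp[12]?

4

after  coin     0     1     2     3     4     5     6     7     8     9    10    11    12    13    14    15
          3     1     0     0     1     0     0     1     0     0     1     0     0     1     0     0     1
          4     1     0     0     1     1     0     1     1     1     1     1     1     2     1     1     2
          5     1     0     0     1     1     1     1     1     2     2     2     2     3     3     3     4
          7     1     0     0     1     1     1     1     2     2     2     3     3     4     4     5     6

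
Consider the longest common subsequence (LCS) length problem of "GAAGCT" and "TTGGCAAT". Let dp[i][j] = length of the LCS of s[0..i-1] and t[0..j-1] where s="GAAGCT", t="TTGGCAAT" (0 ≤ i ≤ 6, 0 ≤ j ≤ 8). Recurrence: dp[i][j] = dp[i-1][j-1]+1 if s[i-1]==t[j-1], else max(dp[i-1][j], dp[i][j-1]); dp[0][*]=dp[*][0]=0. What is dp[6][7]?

   ''  T  T  G  G  C  A  A  T
''  0  0  0  0  0  0  0  0  0
 G  0  0  0  1  1  1  1  1  1
 A  0  0  0  1  1  1  2  2  2
 A  0  0  0  1  1  1  2  3  3
 G  0  0  0  1  2  2  2  3  3
 C  0  0  0  1  2  3  3  3  3
 T  0  1  1  1  2  3  3  3  4

3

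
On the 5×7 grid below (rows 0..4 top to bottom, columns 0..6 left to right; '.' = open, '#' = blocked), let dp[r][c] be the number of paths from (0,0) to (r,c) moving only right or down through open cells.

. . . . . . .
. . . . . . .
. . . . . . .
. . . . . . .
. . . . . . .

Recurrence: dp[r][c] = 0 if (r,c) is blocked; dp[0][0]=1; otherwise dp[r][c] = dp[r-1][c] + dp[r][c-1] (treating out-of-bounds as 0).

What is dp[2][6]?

28

r\c   0   1   2   3   4   5   6
  0   1   1   1   1   1   1   1
  1   1   2   3   4   5   6   7
  2   1   3   6  10  15  21  28
  3   1   4  10  20  35  56  84
  4   1   5  15  35  70 126 210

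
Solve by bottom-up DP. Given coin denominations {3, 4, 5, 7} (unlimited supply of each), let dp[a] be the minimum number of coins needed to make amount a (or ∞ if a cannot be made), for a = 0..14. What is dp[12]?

 a  0  1  2  3  4  5  6  7  8  9 10 11 12 13 14
dp  0  -  -  1  1  1  2  1  2  2  2  2  2  3  2
(- denotes ∞ / unreachable)

2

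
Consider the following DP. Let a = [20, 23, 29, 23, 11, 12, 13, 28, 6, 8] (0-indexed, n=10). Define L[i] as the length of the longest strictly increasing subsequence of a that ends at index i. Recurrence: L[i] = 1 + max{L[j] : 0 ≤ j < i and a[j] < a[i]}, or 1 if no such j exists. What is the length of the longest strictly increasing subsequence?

4

   i    0    1    2    3    4    5    6    7    8    9
a[i]   20   23   29   23   11   12   13   28    6    8
L[i]    1    2    3    2    1    2    3    4    1    2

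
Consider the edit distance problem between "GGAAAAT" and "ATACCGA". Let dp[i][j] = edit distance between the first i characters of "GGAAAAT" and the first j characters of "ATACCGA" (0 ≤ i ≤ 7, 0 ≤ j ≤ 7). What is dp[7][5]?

   ''  A  T  A  C  C  G  A
''  0  1  2  3  4  5  6  7
 G  1  1  2  3  4  5  5  6
 G  2  2  2  3  4  5  5  6
 A  3  2  3  2  3  4  5  5
 A  4  3  3  3  3  4  5  5
 A  5  4  4  3  4  4  5  5
 A  6  5  5  4  4  5  5  5
 T  7  6  5  5  5  5  6  6

5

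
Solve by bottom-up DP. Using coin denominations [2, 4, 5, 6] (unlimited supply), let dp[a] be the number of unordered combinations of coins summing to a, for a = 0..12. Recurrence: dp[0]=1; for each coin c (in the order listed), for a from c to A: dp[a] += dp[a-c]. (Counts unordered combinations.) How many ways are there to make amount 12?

8

after  coin     0     1     2     3     4     5     6     7     8     9    10    11    12
          2     1     0     1     0     1     0     1     0     1     0     1     0     1
          4     1     0     1     0     2     0     2     0     3     0     3     0     4
          5     1     0     1     0     2     1     2     1     3     2     4     2     5
          6     1     0     1     0     2     1     3     1     4     2     6     3     8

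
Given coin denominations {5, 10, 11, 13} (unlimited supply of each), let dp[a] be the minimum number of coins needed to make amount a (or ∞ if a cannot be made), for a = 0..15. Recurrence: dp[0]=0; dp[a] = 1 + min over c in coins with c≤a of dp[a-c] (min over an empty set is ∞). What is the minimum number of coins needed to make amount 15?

2

 a  0  1  2  3  4  5  6  7  8  9 10 11 12 13 14 15
dp  0  -  -  -  -  1  -  -  -  -  1  1  -  1  -  2
(- denotes ∞ / unreachable)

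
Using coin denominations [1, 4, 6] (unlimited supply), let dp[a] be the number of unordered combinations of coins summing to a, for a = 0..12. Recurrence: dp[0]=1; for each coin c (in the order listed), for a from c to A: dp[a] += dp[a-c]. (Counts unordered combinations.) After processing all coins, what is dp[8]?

after  coin     0     1     2     3     4     5     6     7     8     9    10    11    12
          1     1     1     1     1     1     1     1     1     1     1     1     1     1
          4     1     1     1     1     2     2     2     2     3     3     3     3     4
          6     1     1     1     1     2     2     3     3     4     4     5     5     7

4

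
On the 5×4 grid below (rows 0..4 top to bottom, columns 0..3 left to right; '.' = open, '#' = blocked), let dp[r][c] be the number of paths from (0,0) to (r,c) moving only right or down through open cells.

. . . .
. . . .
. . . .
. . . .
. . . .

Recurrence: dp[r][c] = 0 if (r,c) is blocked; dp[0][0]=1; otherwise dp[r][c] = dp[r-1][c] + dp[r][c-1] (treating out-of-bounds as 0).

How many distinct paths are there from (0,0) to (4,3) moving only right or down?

r\c   0   1   2   3
  0   1   1   1   1
  1   1   2   3   4
  2   1   3   6  10
  3   1   4  10  20
  4   1   5  15  35

35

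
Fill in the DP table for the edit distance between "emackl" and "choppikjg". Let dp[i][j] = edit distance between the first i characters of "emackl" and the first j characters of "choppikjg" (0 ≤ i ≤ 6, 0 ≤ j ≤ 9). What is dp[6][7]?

7

   ''  c  h  o  p  p  i  k  j  g
''  0  1  2  3  4  5  6  7  8  9
 e  1  1  2  3  4  5  6  7  8  9
 m  2  2  2  3  4  5  6  7  8  9
 a  3  3  3  3  4  5  6  7  8  9
 c  4  3  4  4  4  5  6  7  8  9
 k  5  4  4  5  5  5  6  6  7  8
 l  6  5  5  5  6  6  6  7  7  8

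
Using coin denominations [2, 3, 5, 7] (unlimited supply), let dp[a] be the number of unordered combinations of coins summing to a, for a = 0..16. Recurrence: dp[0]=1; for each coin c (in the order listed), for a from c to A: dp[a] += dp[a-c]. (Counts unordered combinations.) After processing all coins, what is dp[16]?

after  coin     0     1     2     3     4     5     6     7     8     9    10    11    12    13    14    15    16
          2     1     0     1     0     1     0     1     0     1     0     1     0     1     0     1     0     1
          3     1     0     1     1     1     1     2     1     2     2     2     2     3     2     3     3     3
          5     1     0     1     1     1     2     2     2     3     3     4     4     5     5     6     7     7
          7     1     0     1     1     1     2     2     3     3     4     5     5     7     7     9    10    11

11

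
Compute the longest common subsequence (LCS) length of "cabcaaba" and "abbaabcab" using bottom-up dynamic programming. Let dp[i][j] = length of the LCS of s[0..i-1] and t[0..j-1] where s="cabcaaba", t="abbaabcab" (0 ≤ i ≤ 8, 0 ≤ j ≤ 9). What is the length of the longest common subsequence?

   ''  a  b  b  a  a  b  c  a  b
''  0  0  0  0  0  0  0  0  0  0
 c  0  0  0  0  0  0  0  1  1  1
 a  0  1  1  1  1  1  1  1  2  2
 b  0  1  2  2  2  2  2  2  2  3
 c  0  1  2  2  2  2  2  3  3  3
 a  0  1  2  2  3  3  3  3  4  4
 a  0  1  2  2  3  4  4  4  4  4
 b  0  1  2  3  3  4  5  5  5  5
 a  0  1  2  3  4  4  5  5  6  6

6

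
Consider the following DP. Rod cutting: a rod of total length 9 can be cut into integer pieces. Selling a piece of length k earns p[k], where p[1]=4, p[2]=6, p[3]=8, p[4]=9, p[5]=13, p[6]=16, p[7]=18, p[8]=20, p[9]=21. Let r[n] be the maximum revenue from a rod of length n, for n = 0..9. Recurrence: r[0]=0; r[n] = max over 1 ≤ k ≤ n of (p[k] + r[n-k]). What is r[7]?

28

   n    0    1    2    3    4    5    6    7    8    9
r[n]    0    4    8   12   16   20   24   28   32   36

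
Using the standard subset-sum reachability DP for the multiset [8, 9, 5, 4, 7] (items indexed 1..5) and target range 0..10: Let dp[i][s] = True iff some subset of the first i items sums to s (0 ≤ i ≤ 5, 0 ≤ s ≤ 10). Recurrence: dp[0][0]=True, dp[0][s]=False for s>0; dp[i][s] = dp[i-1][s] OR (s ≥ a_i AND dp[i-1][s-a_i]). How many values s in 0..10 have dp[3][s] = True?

4

i\s   0   1   2   3   4   5   6   7   8   9  10
  0   T   F   F   F   F   F   F   F   F   F   F
  1   T   F   F   F   F   F   F   F   T   F   F
  2   T   F   F   F   F   F   F   F   T   T   F
  3   T   F   F   F   F   T   F   F   T   T   F
  4   T   F   F   F   T   T   F   F   T   T   F
  5   T   F   F   F   T   T   F   T   T   T   F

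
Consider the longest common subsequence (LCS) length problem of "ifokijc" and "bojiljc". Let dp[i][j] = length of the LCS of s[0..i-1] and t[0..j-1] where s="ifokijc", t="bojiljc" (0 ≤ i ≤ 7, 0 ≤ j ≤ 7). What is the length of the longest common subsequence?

   ''  b  o  j  i  l  j  c
''  0  0  0  0  0  0  0  0
 i  0  0  0  0  1  1  1  1
 f  0  0  0  0  1  1  1  1
 o  0  0  1  1  1  1  1  1
 k  0  0  1  1  1  1  1  1
 i  0  0  1  1  2  2  2  2
 j  0  0  1  2  2  2  3  3
 c  0  0  1  2  2  2  3  4

4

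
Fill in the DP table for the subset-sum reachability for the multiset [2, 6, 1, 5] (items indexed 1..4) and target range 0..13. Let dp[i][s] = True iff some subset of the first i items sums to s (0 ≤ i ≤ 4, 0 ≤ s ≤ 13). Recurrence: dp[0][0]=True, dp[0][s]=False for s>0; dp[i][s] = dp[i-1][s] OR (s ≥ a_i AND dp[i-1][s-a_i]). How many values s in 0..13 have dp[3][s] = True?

i\s   0   1   2   3   4   5   6   7   8   9  10  11  12  13
  0   T   F   F   F   F   F   F   F   F   F   F   F   F   F
  1   T   F   T   F   F   F   F   F   F   F   F   F   F   F
  2   T   F   T   F   F   F   T   F   T   F   F   F   F   F
  3   T   T   T   T   F   F   T   T   T   T   F   F   F   F
  4   T   T   T   T   F   T   T   T   T   T   F   T   T   T

8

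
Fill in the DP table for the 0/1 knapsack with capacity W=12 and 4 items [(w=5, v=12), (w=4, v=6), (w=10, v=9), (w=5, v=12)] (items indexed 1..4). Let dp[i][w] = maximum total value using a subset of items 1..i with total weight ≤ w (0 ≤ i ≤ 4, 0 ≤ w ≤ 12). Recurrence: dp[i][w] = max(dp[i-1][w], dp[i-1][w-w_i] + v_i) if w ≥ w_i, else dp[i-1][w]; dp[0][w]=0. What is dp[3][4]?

i\w   0   1   2   3   4   5   6   7   8   9  10  11  12
  0   0   0   0   0   0   0   0   0   0   0   0   0   0
  1   0   0   0   0   0  12  12  12  12  12  12  12  12
  2   0   0   0   0   6  12  12  12  12  18  18  18  18
  3   0   0   0   0   6  12  12  12  12  18  18  18  18
  4   0   0   0   0   6  12  12  12  12  18  24  24  24

6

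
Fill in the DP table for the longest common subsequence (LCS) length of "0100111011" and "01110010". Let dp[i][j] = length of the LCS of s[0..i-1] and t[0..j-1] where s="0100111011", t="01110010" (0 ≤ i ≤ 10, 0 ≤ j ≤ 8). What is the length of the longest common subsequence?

   ''  0  1  1  1  0  0  1  0
''  0  0  0  0  0  0  0  0  0
 0  0  1  1  1  1  1  1  1  1
 1  0  1  2  2  2  2  2  2  2
 0  0  1  2  2  2  3  3  3  3
 0  0  1  2  2  2  3  4  4  4
 1  0  1  2  3  3  3  4  5  5
 1  0  1  2  3  4  4  4  5  5
 1  0  1  2  3  4  4  4  5  5
 0  0  1  2  3  4  5  5  5  6
 1  0  1  2  3  4  5  5  6  6
 1  0  1  2  3  4  5  5  6  6

6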